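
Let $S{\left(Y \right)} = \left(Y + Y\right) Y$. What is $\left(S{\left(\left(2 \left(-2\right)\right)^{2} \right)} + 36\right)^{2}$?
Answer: $300304$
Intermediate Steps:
$S{\left(Y \right)} = 2 Y^{2}$ ($S{\left(Y \right)} = 2 Y Y = 2 Y^{2}$)
$\left(S{\left(\left(2 \left(-2\right)\right)^{2} \right)} + 36\right)^{2} = \left(2 \left(\left(2 \left(-2\right)\right)^{2}\right)^{2} + 36\right)^{2} = \left(2 \left(\left(-4\right)^{2}\right)^{2} + 36\right)^{2} = \left(2 \cdot 16^{2} + 36\right)^{2} = \left(2 \cdot 256 + 36\right)^{2} = \left(512 + 36\right)^{2} = 548^{2} = 300304$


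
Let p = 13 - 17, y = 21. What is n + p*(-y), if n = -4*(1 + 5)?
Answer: 60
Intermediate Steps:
n = -24 (n = -4*6 = -24)
p = -4
n + p*(-y) = -24 - (-4)*21 = -24 - 4*(-21) = -24 + 84 = 60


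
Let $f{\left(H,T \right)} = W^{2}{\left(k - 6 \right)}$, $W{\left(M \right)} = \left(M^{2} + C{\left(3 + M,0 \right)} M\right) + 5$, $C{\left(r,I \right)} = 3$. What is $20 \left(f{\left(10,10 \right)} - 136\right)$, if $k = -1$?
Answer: $19060$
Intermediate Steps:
$W{\left(M \right)} = 5 + M^{2} + 3 M$ ($W{\left(M \right)} = \left(M^{2} + 3 M\right) + 5 = 5 + M^{2} + 3 M$)
$f{\left(H,T \right)} = 1089$ ($f{\left(H,T \right)} = \left(5 + \left(-1 - 6\right)^{2} + 3 \left(-1 - 6\right)\right)^{2} = \left(5 + \left(-7\right)^{2} + 3 \left(-7\right)\right)^{2} = \left(5 + 49 - 21\right)^{2} = 33^{2} = 1089$)
$20 \left(f{\left(10,10 \right)} - 136\right) = 20 \left(1089 - 136\right) = 20 \cdot 953 = 19060$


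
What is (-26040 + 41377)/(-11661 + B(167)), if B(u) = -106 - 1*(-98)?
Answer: -2191/1667 ≈ -1.3143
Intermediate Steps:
B(u) = -8 (B(u) = -106 + 98 = -8)
(-26040 + 41377)/(-11661 + B(167)) = (-26040 + 41377)/(-11661 - 8) = 15337/(-11669) = 15337*(-1/11669) = -2191/1667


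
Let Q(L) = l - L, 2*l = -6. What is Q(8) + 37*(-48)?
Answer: -1787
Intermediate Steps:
l = -3 (l = (½)*(-6) = -3)
Q(L) = -3 - L
Q(8) + 37*(-48) = (-3 - 1*8) + 37*(-48) = (-3 - 8) - 1776 = -11 - 1776 = -1787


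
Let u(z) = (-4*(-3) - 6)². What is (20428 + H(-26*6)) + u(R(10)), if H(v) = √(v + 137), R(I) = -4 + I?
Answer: 20464 + I*√19 ≈ 20464.0 + 4.3589*I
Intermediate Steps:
H(v) = √(137 + v)
u(z) = 36 (u(z) = (12 - 6)² = 6² = 36)
(20428 + H(-26*6)) + u(R(10)) = (20428 + √(137 - 26*6)) + 36 = (20428 + √(137 - 156)) + 36 = (20428 + √(-19)) + 36 = (20428 + I*√19) + 36 = 20464 + I*√19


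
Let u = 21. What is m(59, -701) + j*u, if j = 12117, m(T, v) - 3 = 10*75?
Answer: 255210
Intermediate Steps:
m(T, v) = 753 (m(T, v) = 3 + 10*75 = 3 + 750 = 753)
m(59, -701) + j*u = 753 + 12117*21 = 753 + 254457 = 255210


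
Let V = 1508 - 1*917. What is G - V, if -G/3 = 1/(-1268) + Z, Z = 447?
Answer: -2449773/1268 ≈ -1932.0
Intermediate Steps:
G = -1700385/1268 (G = -3*(1/(-1268) + 447) = -3*(-1/1268 + 447) = -3*566795/1268 = -1700385/1268 ≈ -1341.0)
V = 591 (V = 1508 - 917 = 591)
G - V = -1700385/1268 - 1*591 = -1700385/1268 - 591 = -2449773/1268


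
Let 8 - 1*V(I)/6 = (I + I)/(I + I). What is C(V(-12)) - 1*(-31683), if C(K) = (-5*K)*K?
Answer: 22863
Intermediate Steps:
V(I) = 42 (V(I) = 48 - 6*(I + I)/(I + I) = 48 - 6*2*I/(2*I) = 48 - 6*2*I*1/(2*I) = 48 - 6*1 = 48 - 6 = 42)
C(K) = -5*K²
C(V(-12)) - 1*(-31683) = -5*42² - 1*(-31683) = -5*1764 + 31683 = -8820 + 31683 = 22863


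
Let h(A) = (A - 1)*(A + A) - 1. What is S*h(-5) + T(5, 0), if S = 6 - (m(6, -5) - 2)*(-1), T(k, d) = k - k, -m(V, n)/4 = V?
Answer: -1180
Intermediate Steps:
m(V, n) = -4*V
T(k, d) = 0
S = -20 (S = 6 - (-4*6 - 2)*(-1) = 6 - (-24 - 2)*(-1) = 6 - (-26)*(-1) = 6 - 1*26 = 6 - 26 = -20)
h(A) = -1 + 2*A*(-1 + A) (h(A) = (-1 + A)*(2*A) - 1 = 2*A*(-1 + A) - 1 = -1 + 2*A*(-1 + A))
S*h(-5) + T(5, 0) = -20*(-1 - 2*(-5) + 2*(-5)²) + 0 = -20*(-1 + 10 + 2*25) + 0 = -20*(-1 + 10 + 50) + 0 = -20*59 + 0 = -1180 + 0 = -1180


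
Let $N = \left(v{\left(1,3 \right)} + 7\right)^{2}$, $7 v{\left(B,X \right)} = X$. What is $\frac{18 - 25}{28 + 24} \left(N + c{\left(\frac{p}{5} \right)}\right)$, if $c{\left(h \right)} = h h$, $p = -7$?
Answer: $- \frac{70001}{9100} \approx -7.6924$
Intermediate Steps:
$c{\left(h \right)} = h^{2}$
$v{\left(B,X \right)} = \frac{X}{7}$
$N = \frac{2704}{49}$ ($N = \left(\frac{1}{7} \cdot 3 + 7\right)^{2} = \left(\frac{3}{7} + 7\right)^{2} = \left(\frac{52}{7}\right)^{2} = \frac{2704}{49} \approx 55.184$)
$\frac{18 - 25}{28 + 24} \left(N + c{\left(\frac{p}{5} \right)}\right) = \frac{18 - 25}{28 + 24} \left(\frac{2704}{49} + \left(- \frac{7}{5}\right)^{2}\right) = - \frac{7}{52} \left(\frac{2704}{49} + \left(\left(-7\right) \frac{1}{5}\right)^{2}\right) = \left(-7\right) \frac{1}{52} \left(\frac{2704}{49} + \left(- \frac{7}{5}\right)^{2}\right) = - \frac{7 \left(\frac{2704}{49} + \frac{49}{25}\right)}{52} = \left(- \frac{7}{52}\right) \frac{70001}{1225} = - \frac{70001}{9100}$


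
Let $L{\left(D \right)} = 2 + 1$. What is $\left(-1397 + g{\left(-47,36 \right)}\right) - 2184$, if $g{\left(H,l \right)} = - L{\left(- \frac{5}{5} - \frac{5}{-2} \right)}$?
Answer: $-3584$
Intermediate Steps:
$L{\left(D \right)} = 3$
$g{\left(H,l \right)} = -3$ ($g{\left(H,l \right)} = \left(-1\right) 3 = -3$)
$\left(-1397 + g{\left(-47,36 \right)}\right) - 2184 = \left(-1397 - 3\right) - 2184 = -1400 - 2184 = -3584$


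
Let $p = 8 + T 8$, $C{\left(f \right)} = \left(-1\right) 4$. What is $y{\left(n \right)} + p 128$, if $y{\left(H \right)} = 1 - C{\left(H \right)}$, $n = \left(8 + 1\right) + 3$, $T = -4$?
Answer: $-3067$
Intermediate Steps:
$C{\left(f \right)} = -4$
$p = -24$ ($p = 8 - 32 = -24$)
$n = 12$ ($n = 9 + 3 = 12$)
$y{\left(H \right)} = 5$ ($y{\left(H \right)} = 1 - -4 = 1 + 4 = 5$)
$y{\left(n \right)} + p 128 = 5 - 3072 = -3067$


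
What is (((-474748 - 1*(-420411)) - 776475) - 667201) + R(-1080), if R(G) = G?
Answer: -1499093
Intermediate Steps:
(((-474748 - 1*(-420411)) - 776475) - 667201) + R(-1080) = (((-474748 - 1*(-420411)) - 776475) - 667201) - 1080 = (((-474748 + 420411) - 776475) - 667201) - 1080 = ((-54337 - 776475) - 667201) - 1080 = (-830812 - 667201) - 1080 = -1498013 - 1080 = -1499093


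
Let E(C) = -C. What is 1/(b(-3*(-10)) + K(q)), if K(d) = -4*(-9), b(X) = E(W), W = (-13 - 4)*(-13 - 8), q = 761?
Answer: -1/321 ≈ -0.0031153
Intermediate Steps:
W = 357 (W = -17*(-21) = 357)
b(X) = -357 (b(X) = -1*357 = -357)
K(d) = 36
1/(b(-3*(-10)) + K(q)) = 1/(-357 + 36) = 1/(-321) = -1/321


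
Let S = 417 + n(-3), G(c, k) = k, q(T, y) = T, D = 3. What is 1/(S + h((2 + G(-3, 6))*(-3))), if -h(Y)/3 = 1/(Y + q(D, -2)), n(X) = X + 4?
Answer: 7/2927 ≈ 0.0023915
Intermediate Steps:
n(X) = 4 + X
h(Y) = -3/(3 + Y) (h(Y) = -3/(Y + 3) = -3/(3 + Y))
S = 418 (S = 417 + (4 - 3) = 417 + 1 = 418)
1/(S + h((2 + G(-3, 6))*(-3))) = 1/(418 - 3/(3 + (2 + 6)*(-3))) = 1/(418 - 3/(3 + 8*(-3))) = 1/(418 - 3/(3 - 24)) = 1/(418 - 3/(-21)) = 1/(418 - 3*(-1/21)) = 1/(418 + ⅐) = 1/(2927/7) = 7/2927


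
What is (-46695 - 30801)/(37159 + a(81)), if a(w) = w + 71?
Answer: -25832/12437 ≈ -2.0770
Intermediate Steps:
a(w) = 71 + w
(-46695 - 30801)/(37159 + a(81)) = (-46695 - 30801)/(37159 + (71 + 81)) = -77496/(37159 + 152) = -77496/37311 = -77496*1/37311 = -25832/12437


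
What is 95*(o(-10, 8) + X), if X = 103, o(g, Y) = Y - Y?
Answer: 9785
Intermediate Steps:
o(g, Y) = 0
95*(o(-10, 8) + X) = 95*(0 + 103) = 95*103 = 9785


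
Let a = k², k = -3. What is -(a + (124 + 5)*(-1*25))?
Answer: 3216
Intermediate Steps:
a = 9 (a = (-3)² = 9)
-(a + (124 + 5)*(-1*25)) = -(9 + (124 + 5)*(-1*25)) = -(9 + 129*(-25)) = -(9 - 3225) = -1*(-3216) = 3216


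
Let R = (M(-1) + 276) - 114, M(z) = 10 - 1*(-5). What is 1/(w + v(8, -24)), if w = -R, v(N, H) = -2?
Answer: -1/179 ≈ -0.0055866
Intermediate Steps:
M(z) = 15 (M(z) = 10 + 5 = 15)
R = 177 (R = (15 + 276) - 114 = 291 - 114 = 177)
w = -177 (w = -1*177 = -177)
1/(w + v(8, -24)) = 1/(-177 - 2) = 1/(-179) = -1/179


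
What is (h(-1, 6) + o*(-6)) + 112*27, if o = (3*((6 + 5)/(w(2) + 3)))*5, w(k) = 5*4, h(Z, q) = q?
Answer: 68700/23 ≈ 2987.0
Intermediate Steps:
w(k) = 20
o = 165/23 (o = (3*((6 + 5)/(20 + 3)))*5 = (3*(11/23))*5 = (33/23)*5 = 165/23 ≈ 7.1739)
(h(-1, 6) + o*(-6)) + 112*27 = (6 + (165/23)*(-6)) + 112*27 = (6 - 990/23) + 3024 = -852/23 + 3024 = 68700/23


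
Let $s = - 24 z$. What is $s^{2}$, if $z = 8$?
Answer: $36864$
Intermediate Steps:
$s = -192$ ($s = \left(-24\right) 8 = -192$)
$s^{2} = \left(-192\right)^{2} = 36864$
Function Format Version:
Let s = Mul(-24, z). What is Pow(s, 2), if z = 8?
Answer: 36864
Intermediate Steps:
s = -192 (s = Mul(-24, 8) = -192)
Pow(s, 2) = Pow(-192, 2) = 36864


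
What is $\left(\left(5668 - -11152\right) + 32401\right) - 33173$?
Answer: $16048$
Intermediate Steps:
$\left(\left(5668 - -11152\right) + 32401\right) - 33173 = \left(\left(5668 + 11152\right) + 32401\right) - 33173 = \left(16820 + 32401\right) - 33173 = 49221 - 33173 = 16048$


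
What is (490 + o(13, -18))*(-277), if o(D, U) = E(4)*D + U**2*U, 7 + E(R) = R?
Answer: 1490537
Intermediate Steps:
E(R) = -7 + R
o(D, U) = U**3 - 3*D (o(D, U) = (-7 + 4)*D + U**2*U = -3*D + U**3 = U**3 - 3*D)
(490 + o(13, -18))*(-277) = (490 + ((-18)**3 - 3*13))*(-277) = (490 + (-5832 - 39))*(-277) = (490 - 5871)*(-277) = -5381*(-277) = 1490537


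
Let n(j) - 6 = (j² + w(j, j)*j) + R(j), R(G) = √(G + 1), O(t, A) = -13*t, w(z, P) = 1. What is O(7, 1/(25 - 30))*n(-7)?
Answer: -4368 - 91*I*√6 ≈ -4368.0 - 222.9*I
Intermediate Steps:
R(G) = √(1 + G)
n(j) = 6 + j + j² + √(1 + j) (n(j) = 6 + ((j² + 1*j) + √(1 + j)) = 6 + ((j² + j) + √(1 + j)) = 6 + ((j + j²) + √(1 + j)) = 6 + (j + j² + √(1 + j)) = 6 + j + j² + √(1 + j))
O(7, 1/(25 - 30))*n(-7) = (-13*7)*(6 - 7 + (-7)² + √(1 - 7)) = -91*(6 - 7 + 49 + √(-6)) = -91*(6 - 7 + 49 + I*√6) = -91*(48 + I*√6) = -4368 - 91*I*√6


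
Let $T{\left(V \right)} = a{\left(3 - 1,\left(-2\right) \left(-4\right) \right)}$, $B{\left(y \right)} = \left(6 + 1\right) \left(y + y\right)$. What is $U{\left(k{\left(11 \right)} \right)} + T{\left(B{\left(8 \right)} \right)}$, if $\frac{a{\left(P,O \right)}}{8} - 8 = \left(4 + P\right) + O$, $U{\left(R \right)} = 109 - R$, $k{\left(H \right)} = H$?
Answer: $274$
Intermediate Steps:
$B{\left(y \right)} = 14 y$ ($B{\left(y \right)} = 7 \cdot 2 y = 14 y$)
$a{\left(P,O \right)} = 96 + 8 O + 8 P$ ($a{\left(P,O \right)} = 64 + 8 \left(\left(4 + P\right) + O\right) = 64 + 8 \left(4 + O + P\right) = 64 + \left(32 + 8 O + 8 P\right) = 96 + 8 O + 8 P$)
$T{\left(V \right)} = 176$ ($T{\left(V \right)} = 96 + 8 \left(\left(-2\right) \left(-4\right)\right) + 8 \left(3 - 1\right) = 96 + 8 \cdot 8 + 8 \left(3 - 1\right) = 96 + 64 + 8 \cdot 2 = 96 + 64 + 16 = 176$)
$U{\left(k{\left(11 \right)} \right)} + T{\left(B{\left(8 \right)} \right)} = \left(109 - 11\right) + 176 = 98 + 176 = 274$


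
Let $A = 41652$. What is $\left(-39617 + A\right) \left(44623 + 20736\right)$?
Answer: $133005565$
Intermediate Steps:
$\left(-39617 + A\right) \left(44623 + 20736\right) = \left(-39617 + 41652\right) \left(44623 + 20736\right) = 2035 \cdot 65359 = 133005565$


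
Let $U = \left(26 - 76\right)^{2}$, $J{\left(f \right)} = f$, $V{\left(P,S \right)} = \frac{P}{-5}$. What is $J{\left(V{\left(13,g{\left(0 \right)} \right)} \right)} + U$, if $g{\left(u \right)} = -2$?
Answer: $\frac{12487}{5} \approx 2497.4$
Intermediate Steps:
$V{\left(P,S \right)} = - \frac{P}{5}$ ($V{\left(P,S \right)} = P \left(- \frac{1}{5}\right) = - \frac{P}{5}$)
$U = 2500$ ($U = \left(-50\right)^{2} = 2500$)
$J{\left(V{\left(13,g{\left(0 \right)} \right)} \right)} + U = \left(- \frac{1}{5}\right) 13 + 2500 = - \frac{13}{5} + 2500 = \frac{12487}{5}$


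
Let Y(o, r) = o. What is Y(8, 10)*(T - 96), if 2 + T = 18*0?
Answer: -784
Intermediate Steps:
T = -2 (T = -2 + 18*0 = -2 + 0 = -2)
Y(8, 10)*(T - 96) = 8*(-2 - 96) = 8*(-98) = -784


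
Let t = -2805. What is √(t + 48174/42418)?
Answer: 3*I*√140137661558/21209 ≈ 52.952*I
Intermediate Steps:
√(t + 48174/42418) = √(-2805 + 48174/42418) = √(-2805 + 48174*(1/42418)) = √(-2805 + 24087/21209) = √(-59467158/21209) = 3*I*√140137661558/21209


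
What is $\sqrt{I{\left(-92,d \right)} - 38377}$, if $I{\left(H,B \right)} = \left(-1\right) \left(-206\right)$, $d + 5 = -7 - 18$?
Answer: $7 i \sqrt{779} \approx 195.37 i$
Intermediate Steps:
$d = -30$ ($d = -5 - 25 = -30$)
$I{\left(H,B \right)} = 206$
$\sqrt{I{\left(-92,d \right)} - 38377} = \sqrt{206 - 38377} = \sqrt{-38171} = 7 i \sqrt{779}$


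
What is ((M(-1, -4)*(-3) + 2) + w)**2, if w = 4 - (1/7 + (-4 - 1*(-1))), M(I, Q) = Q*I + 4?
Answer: 11236/49 ≈ 229.31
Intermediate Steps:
M(I, Q) = 4 + I*Q (M(I, Q) = I*Q + 4 = 4 + I*Q)
w = 48/7 (w = 4 - (1/7 + (-4 + 1)) = 4 - (1/7 - 3) = 4 - 1*(-20/7) = 4 + 20/7 = 48/7 ≈ 6.8571)
((M(-1, -4)*(-3) + 2) + w)**2 = (((4 - 1*(-4))*(-3) + 2) + 48/7)**2 = (((4 + 4)*(-3) + 2) + 48/7)**2 = ((8*(-3) + 2) + 48/7)**2 = ((-24 + 2) + 48/7)**2 = (-22 + 48/7)**2 = (-106/7)**2 = 11236/49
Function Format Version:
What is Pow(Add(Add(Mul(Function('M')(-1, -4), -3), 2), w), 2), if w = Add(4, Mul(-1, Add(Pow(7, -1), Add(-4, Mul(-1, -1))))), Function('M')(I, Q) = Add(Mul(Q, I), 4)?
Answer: Rational(11236, 49) ≈ 229.31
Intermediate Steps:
Function('M')(I, Q) = Add(4, Mul(I, Q)) (Function('M')(I, Q) = Add(Mul(I, Q), 4) = Add(4, Mul(I, Q)))
w = Rational(48, 7) (w = Add(4, Mul(-1, Add(Rational(1, 7), Add(-4, 1)))) = Add(4, Mul(-1, Add(Rational(1, 7), -3))) = Add(4, Mul(-1, Rational(-20, 7))) = Add(4, Rational(20, 7)) = Rational(48, 7) ≈ 6.8571)
Pow(Add(Add(Mul(Function('M')(-1, -4), -3), 2), w), 2) = Pow(Add(Add(Mul(Add(4, Mul(-1, -4)), -3), 2), Rational(48, 7)), 2) = Pow(Add(Add(Mul(Add(4, 4), -3), 2), Rational(48, 7)), 2) = Pow(Add(Add(Mul(8, -3), 2), Rational(48, 7)), 2) = Pow(Add(Add(-24, 2), Rational(48, 7)), 2) = Pow(Add(-22, Rational(48, 7)), 2) = Pow(Rational(-106, 7), 2) = Rational(11236, 49)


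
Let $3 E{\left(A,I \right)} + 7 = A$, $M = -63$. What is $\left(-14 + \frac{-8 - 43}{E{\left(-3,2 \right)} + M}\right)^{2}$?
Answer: $\frac{6932689}{39601} \approx 175.06$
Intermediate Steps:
$E{\left(A,I \right)} = - \frac{7}{3} + \frac{A}{3}$
$\left(-14 + \frac{-8 - 43}{E{\left(-3,2 \right)} + M}\right)^{2} = \left(-14 + \frac{-8 - 43}{\left(- \frac{7}{3} + \frac{1}{3} \left(-3\right)\right) - 63}\right)^{2} = \left(-14 - \frac{51}{\left(- \frac{7}{3} - 1\right) - 63}\right)^{2} = \left(-14 - \frac{51}{- \frac{10}{3} - 63}\right)^{2} = \left(-14 - \frac{51}{- \frac{199}{3}}\right)^{2} = \left(-14 - - \frac{153}{199}\right)^{2} = \left(-14 + \frac{153}{199}\right)^{2} = \left(- \frac{2633}{199}\right)^{2} = \frac{6932689}{39601}$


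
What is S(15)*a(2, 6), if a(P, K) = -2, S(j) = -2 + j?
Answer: -26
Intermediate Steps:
S(15)*a(2, 6) = (-2 + 15)*(-2) = 13*(-2) = -26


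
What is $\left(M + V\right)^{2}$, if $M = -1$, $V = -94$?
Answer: $9025$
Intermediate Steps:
$\left(M + V\right)^{2} = \left(-1 - 94\right)^{2} = \left(-95\right)^{2} = 9025$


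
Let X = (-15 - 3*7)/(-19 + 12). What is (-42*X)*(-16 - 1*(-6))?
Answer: 2160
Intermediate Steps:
X = 36/7 (X = (-15 - 21)/(-7) = -36*(-⅐) = 36/7 ≈ 5.1429)
(-42*X)*(-16 - 1*(-6)) = (-42*36/7)*(-16 - 1*(-6)) = -216*(-16 + 6) = -216*(-10) = 2160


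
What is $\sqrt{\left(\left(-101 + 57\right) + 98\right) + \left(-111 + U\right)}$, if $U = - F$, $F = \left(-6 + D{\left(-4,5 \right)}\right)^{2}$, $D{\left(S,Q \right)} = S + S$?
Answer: $i \sqrt{253} \approx 15.906 i$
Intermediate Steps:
$D{\left(S,Q \right)} = 2 S$
$F = 196$ ($F = \left(-6 + 2 \left(-4\right)\right)^{2} = \left(-6 - 8\right)^{2} = \left(-14\right)^{2} = 196$)
$U = -196$ ($U = \left(-1\right) 196 = -196$)
$\sqrt{\left(\left(-101 + 57\right) + 98\right) + \left(-111 + U\right)} = \sqrt{\left(\left(-101 + 57\right) + 98\right) - 307} = \sqrt{\left(-44 + 98\right) - 307} = \sqrt{54 - 307} = \sqrt{-253} = i \sqrt{253}$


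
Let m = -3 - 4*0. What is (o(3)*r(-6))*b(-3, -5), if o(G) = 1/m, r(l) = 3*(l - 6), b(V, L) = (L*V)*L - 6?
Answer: -972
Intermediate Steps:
b(V, L) = -6 + V*L² (b(V, L) = V*L² - 6 = -6 + V*L²)
r(l) = -18 + 3*l (r(l) = 3*(-6 + l) = -18 + 3*l)
m = -3 (m = -3 + 0 = -3)
o(G) = -⅓ (o(G) = 1/(-3) = -⅓)
(o(3)*r(-6))*b(-3, -5) = (-(-18 + 3*(-6))/3)*(-6 - 3*(-5)²) = (-(-18 - 18)/3)*(-6 - 3*25) = (-⅓*(-36))*(-6 - 75) = 12*(-81) = -972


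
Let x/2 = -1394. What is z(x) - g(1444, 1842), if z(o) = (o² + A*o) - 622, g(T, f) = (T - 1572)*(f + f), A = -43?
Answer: 8363758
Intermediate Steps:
g(T, f) = 2*f*(-1572 + T) (g(T, f) = (-1572 + T)*(2*f) = 2*f*(-1572 + T))
x = -2788 (x = 2*(-1394) = -2788)
z(o) = -622 + o² - 43*o (z(o) = (o² - 43*o) - 622 = -622 + o² - 43*o)
z(x) - g(1444, 1842) = (-622 + (-2788)² - 43*(-2788)) - 2*1842*(-1572 + 1444) = (-622 + 7772944 + 119884) - 2*1842*(-128) = 7892206 - 1*(-471552) = 7892206 + 471552 = 8363758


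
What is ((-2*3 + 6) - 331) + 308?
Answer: -23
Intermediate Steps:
((-2*3 + 6) - 331) + 308 = ((-6 + 6) - 331) + 308 = (0 - 331) + 308 = -331 + 308 = -23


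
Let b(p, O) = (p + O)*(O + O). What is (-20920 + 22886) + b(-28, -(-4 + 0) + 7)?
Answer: 1592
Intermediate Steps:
b(p, O) = 2*O*(O + p) (b(p, O) = (O + p)*(2*O) = 2*O*(O + p))
(-20920 + 22886) + b(-28, -(-4 + 0) + 7) = (-20920 + 22886) + 2*(-(-4 + 0) + 7)*((-(-4 + 0) + 7) - 28) = 1966 + 2*(-1*(-4) + 7)*((-1*(-4) + 7) - 28) = 1966 + 2*(4 + 7)*((4 + 7) - 28) = 1966 + 2*11*(11 - 28) = 1966 + 2*11*(-17) = 1966 - 374 = 1592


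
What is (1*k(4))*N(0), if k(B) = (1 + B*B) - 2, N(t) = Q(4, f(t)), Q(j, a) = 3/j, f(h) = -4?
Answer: 45/4 ≈ 11.250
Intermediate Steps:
N(t) = 3/4
k(B) = -1 + B**2 (k(B) = (1 + B**2) - 2 = -1 + B**2)
(1*k(4))*N(0) = (1*(-1 + 4**2))*(3/4) = (1*(-1 + 16))*(3/4) = (1*15)*(3/4) = 15*(3/4) = 45/4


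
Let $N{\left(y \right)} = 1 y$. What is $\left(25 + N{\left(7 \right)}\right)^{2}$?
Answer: $1024$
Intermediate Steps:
$N{\left(y \right)} = y$
$\left(25 + N{\left(7 \right)}\right)^{2} = \left(25 + 7\right)^{2} = 32^{2} = 1024$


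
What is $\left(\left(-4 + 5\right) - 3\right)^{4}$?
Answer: $16$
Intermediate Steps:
$\left(\left(-4 + 5\right) - 3\right)^{4} = \left(1 - 3\right)^{4} = \left(-2\right)^{4} = 16$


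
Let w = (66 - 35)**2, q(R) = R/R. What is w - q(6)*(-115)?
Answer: 1076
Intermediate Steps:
q(R) = 1
w = 961 (w = 31**2 = 961)
w - q(6)*(-115) = 961 - (-115) = 961 - 1*(-115) = 961 + 115 = 1076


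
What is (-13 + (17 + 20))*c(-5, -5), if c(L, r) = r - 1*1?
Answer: -144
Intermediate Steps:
c(L, r) = -1 + r (c(L, r) = r - 1 = -1 + r)
(-13 + (17 + 20))*c(-5, -5) = (-13 + (17 + 20))*(-1 - 5) = (-13 + 37)*(-6) = 24*(-6) = -144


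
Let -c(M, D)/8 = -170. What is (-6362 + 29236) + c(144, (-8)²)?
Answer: 24234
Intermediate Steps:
c(M, D) = 1360 (c(M, D) = -8*(-170) = 1360)
(-6362 + 29236) + c(144, (-8)²) = (-6362 + 29236) + 1360 = 22874 + 1360 = 24234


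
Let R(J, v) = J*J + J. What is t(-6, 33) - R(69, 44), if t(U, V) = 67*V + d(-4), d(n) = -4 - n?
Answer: -2619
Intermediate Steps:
R(J, v) = J + J**2 (R(J, v) = J**2 + J = J + J**2)
t(U, V) = 67*V (t(U, V) = 67*V + (-4 - 1*(-4)) = 67*V + (-4 + 4) = 67*V + 0 = 67*V)
t(-6, 33) - R(69, 44) = 67*33 - 69*(1 + 69) = 2211 - 69*70 = 2211 - 1*4830 = 2211 - 4830 = -2619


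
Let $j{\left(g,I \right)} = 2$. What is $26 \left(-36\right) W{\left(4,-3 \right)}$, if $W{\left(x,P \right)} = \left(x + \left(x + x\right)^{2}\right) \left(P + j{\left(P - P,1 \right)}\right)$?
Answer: $63648$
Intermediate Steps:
$W{\left(x,P \right)} = \left(2 + P\right) \left(x + 4 x^{2}\right)$ ($W{\left(x,P \right)} = \left(x + \left(x + x\right)^{2}\right) \left(P + 2\right) = \left(x + \left(2 x\right)^{2}\right) \left(2 + P\right) = \left(x + 4 x^{2}\right) \left(2 + P\right) = \left(2 + P\right) \left(x + 4 x^{2}\right)$)
$26 \left(-36\right) W{\left(4,-3 \right)} = 26 \left(-36\right) 4 \left(2 - 3 + 8 \cdot 4 + 4 \left(-3\right) 4\right) = - 936 \cdot 4 \left(2 - 3 + 32 - 48\right) = - 936 \cdot 4 \left(-17\right) = \left(-936\right) \left(-68\right) = 63648$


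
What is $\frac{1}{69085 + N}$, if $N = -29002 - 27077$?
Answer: $\frac{1}{13006} \approx 7.6888 \cdot 10^{-5}$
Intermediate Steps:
$N = -56079$ ($N = -29002 - 27077 = -56079$)
$\frac{1}{69085 + N} = \frac{1}{69085 - 56079} = \frac{1}{13006}$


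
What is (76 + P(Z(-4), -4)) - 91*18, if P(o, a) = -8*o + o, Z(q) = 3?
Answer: -1583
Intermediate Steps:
P(o, a) = -7*o
(76 + P(Z(-4), -4)) - 91*18 = (76 - 7*3) - 91*18 = (76 - 21) - 1638 = 55 - 1638 = -1583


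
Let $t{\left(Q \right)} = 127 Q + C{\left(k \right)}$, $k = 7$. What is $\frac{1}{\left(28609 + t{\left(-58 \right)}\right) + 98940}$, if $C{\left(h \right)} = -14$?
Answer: $\frac{1}{120169} \approx 8.3216 \cdot 10^{-6}$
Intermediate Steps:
$t{\left(Q \right)} = -14 + 127 Q$ ($t{\left(Q \right)} = 127 Q - 14 = -14 + 127 Q$)
$\frac{1}{\left(28609 + t{\left(-58 \right)}\right) + 98940} = \frac{1}{\left(28609 + \left(-14 + 127 \left(-58\right)\right)\right) + 98940} = \frac{1}{\left(28609 - 7380\right) + 98940} = \frac{1}{21229 + 98940} = \frac{1}{120169}$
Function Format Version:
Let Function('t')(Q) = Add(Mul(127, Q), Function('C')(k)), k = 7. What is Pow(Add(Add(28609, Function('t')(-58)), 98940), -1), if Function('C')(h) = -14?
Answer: Rational(1, 120169) ≈ 8.3216e-6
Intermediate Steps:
Function('t')(Q) = Add(-14, Mul(127, Q)) (Function('t')(Q) = Add(Mul(127, Q), -14) = Add(-14, Mul(127, Q)))
Pow(Add(Add(28609, Function('t')(-58)), 98940), -1) = Pow(Add(Add(28609, Add(-14, Mul(127, -58))), 98940), -1) = Pow(Add(Add(28609, Add(-14, -7366)), 98940), -1) = Pow(Add(Add(28609, -7380), 98940), -1) = Pow(Add(21229, 98940), -1) = Pow(120169, -1) = Rational(1, 120169)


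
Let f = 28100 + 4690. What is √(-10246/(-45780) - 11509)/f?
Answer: I*√507537030/6885900 ≈ 0.0032717*I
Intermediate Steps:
f = 32790
√(-10246/(-45780) - 11509)/f = √(-10246/(-45780) - 11509)/32790 = √(-10246*(-1/45780) - 11509)*(1/32790) = √(47/210 - 11509)*(1/32790) = √(-2416843/210)*(1/32790) = (I*√507537030/210)*(1/32790) = I*√507537030/6885900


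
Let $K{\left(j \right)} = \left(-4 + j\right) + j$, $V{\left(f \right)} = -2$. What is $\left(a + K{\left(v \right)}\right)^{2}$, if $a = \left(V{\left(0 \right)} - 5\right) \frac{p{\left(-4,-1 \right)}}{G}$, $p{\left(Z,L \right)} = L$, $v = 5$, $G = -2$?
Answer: $\frac{25}{4} \approx 6.25$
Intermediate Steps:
$K{\left(j \right)} = -4 + 2 j$
$a = - \frac{7}{2}$ ($a = \left(-2 - 5\right) \left(- \frac{1}{-2}\right) = - 7 \left(\left(-1\right) \left(- \frac{1}{2}\right)\right) = \left(-7\right) \frac{1}{2} = - \frac{7}{2} \approx -3.5$)
$\left(a + K{\left(v \right)}\right)^{2} = \left(- \frac{7}{2} + \left(-4 + 2 \cdot 5\right)\right)^{2} = \left(- \frac{7}{2} + \left(-4 + 10\right)\right)^{2} = \left(- \frac{7}{2} + 6\right)^{2} = \left(\frac{5}{2}\right)^{2} = \frac{25}{4}$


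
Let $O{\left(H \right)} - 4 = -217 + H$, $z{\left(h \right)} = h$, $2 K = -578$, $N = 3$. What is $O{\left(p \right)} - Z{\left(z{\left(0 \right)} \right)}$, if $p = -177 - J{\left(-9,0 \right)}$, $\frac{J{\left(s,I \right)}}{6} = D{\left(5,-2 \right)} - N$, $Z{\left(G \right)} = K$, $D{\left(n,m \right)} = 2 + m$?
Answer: $-83$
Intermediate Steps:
$K = -289$ ($K = \frac{1}{2} \left(-578\right) = -289$)
$Z{\left(G \right)} = -289$
$J{\left(s,I \right)} = -18$ ($J{\left(s,I \right)} = 6 \left(\left(2 - 2\right) - 3\right) = 6 \left(0 - 3\right) = 6 \left(-3\right) = -18$)
$p = -159$ ($p = -177 - -18 = -177 + 18 = -159$)
$O{\left(H \right)} = -213 + H$ ($O{\left(H \right)} = 4 + \left(-217 + H\right) = -213 + H$)
$O{\left(p \right)} - Z{\left(z{\left(0 \right)} \right)} = \left(-213 - 159\right) - -289 = -372 + 289 = -83$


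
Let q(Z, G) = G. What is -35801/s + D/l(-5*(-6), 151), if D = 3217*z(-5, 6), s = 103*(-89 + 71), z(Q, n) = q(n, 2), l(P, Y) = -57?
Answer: -3295993/35226 ≈ -93.567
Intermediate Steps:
z(Q, n) = 2
s = -1854 (s = 103*(-18) = -1854)
D = 6434 (D = 3217*2 = 6434)
-35801/s + D/l(-5*(-6), 151) = -35801/(-1854) + 6434/(-57) = -35801*(-1/1854) + 6434*(-1/57) = 35801/1854 - 6434/57 = -3295993/35226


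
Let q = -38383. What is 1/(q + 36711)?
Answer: -1/1672 ≈ -0.00059809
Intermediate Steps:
1/(q + 36711) = 1/(-38383 + 36711) = 1/(-1672) = -1/1672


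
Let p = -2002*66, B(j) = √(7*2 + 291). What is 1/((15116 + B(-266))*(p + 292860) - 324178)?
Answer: 242924027/590120041017522778 - 40182*√305/1475300102543806945 ≈ 4.1118e-10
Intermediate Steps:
B(j) = √305 (B(j) = √(14 + 291) = √305)
p = -132132
1/((15116 + B(-266))*(p + 292860) - 324178) = 1/((15116 + √305)*(-132132 + 292860) - 324178) = 1/((15116 + √305)*160728 - 324178) = 1/((2429564448 + 160728*√305) - 324178) = 1/(2429240270 + 160728*√305)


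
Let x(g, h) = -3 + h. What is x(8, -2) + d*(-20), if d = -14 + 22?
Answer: -165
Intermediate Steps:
d = 8
x(8, -2) + d*(-20) = (-3 - 2) + 8*(-20) = -5 - 160 = -165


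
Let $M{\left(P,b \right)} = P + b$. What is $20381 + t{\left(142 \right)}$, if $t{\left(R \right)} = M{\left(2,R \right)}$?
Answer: $20525$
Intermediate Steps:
$t{\left(R \right)} = 2 + R$
$20381 + t{\left(142 \right)} = 20381 + \left(2 + 142\right) = 20381 + 144 = 20525$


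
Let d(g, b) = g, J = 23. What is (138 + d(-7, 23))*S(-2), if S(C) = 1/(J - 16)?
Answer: 131/7 ≈ 18.714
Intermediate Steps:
S(C) = ⅐ (S(C) = 1/(23 - 16) = 1/7 = ⅐)
(138 + d(-7, 23))*S(-2) = (138 - 7)*(⅐) = 131*(⅐) = 131/7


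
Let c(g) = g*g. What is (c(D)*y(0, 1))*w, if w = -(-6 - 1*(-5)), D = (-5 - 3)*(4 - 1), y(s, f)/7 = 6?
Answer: 24192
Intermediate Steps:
y(s, f) = 42 (y(s, f) = 7*6 = 42)
D = -24 (D = -8*3 = -24)
c(g) = g²
w = 1 (w = -(-6 + 5) = -1*(-1) = 1)
(c(D)*y(0, 1))*w = ((-24)²*42)*1 = (576*42)*1 = 24192*1 = 24192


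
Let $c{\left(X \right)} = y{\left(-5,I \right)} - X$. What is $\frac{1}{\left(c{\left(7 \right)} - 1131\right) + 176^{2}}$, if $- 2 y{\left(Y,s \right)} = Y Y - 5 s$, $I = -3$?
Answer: $\frac{1}{29818} \approx 3.3537 \cdot 10^{-5}$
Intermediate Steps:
$y{\left(Y,s \right)} = - \frac{Y^{2}}{2} + \frac{5 s}{2}$ ($y{\left(Y,s \right)} = - \frac{Y Y - 5 s}{2} = - \frac{Y^{2} - 5 s}{2} = - \frac{Y^{2}}{2} + \frac{5 s}{2}$)
$c{\left(X \right)} = -20 - X$ ($c{\left(X \right)} = \left(- \frac{\left(-5\right)^{2}}{2} + \frac{5}{2} \left(-3\right)\right) - X = \left(\left(- \frac{1}{2}\right) 25 - \frac{15}{2}\right) - X = \left(- \frac{25}{2} - \frac{15}{2}\right) - X = -20 - X$)
$\frac{1}{\left(c{\left(7 \right)} - 1131\right) + 176^{2}} = \frac{1}{\left(\left(-20 - 7\right) - 1131\right) + 176^{2}} = \frac{1}{\left(\left(-20 - 7\right) - 1131\right) + 30976} = \frac{1}{\left(-27 - 1131\right) + 30976} = \frac{1}{-1158 + 30976} = \frac{1}{29818}$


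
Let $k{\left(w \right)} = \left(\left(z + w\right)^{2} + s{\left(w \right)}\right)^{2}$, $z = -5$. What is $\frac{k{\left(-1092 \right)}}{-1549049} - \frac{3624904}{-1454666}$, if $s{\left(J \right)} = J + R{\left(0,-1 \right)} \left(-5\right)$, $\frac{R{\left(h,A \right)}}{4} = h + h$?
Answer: $- \frac{1051405170448651689}{1126674456317} \approx -9.3319 \cdot 10^{5}$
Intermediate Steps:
$R{\left(h,A \right)} = 8 h$ ($R{\left(h,A \right)} = 4 \left(h + h\right) = 4 \cdot 2 h = 8 h$)
$s{\left(J \right)} = J$ ($s{\left(J \right)} = J + 8 \cdot 0 \left(-5\right) = J + 0 \left(-5\right) = J + 0 = J$)
$k{\left(w \right)} = \left(w + \left(-5 + w\right)^{2}\right)^{2}$ ($k{\left(w \right)} = \left(\left(-5 + w\right)^{2} + w\right)^{2} = \left(w + \left(-5 + w\right)^{2}\right)^{2}$)
$\frac{k{\left(-1092 \right)}}{-1549049} - \frac{3624904}{-1454666} = \frac{\left(-1092 + \left(-5 - 1092\right)^{2}\right)^{2}}{-1549049} - \frac{3624904}{-1454666} = \left(-1092 + \left(-1097\right)^{2}\right)^{2} \left(- \frac{1}{1549049}\right) - - \frac{1812452}{727333} = \left(-1092 + 1203409\right)^{2} \left(- \frac{1}{1549049}\right) + \frac{1812452}{727333} = 1202317^{2} \left(- \frac{1}{1549049}\right) + \frac{1812452}{727333} = 1445566168489 \left(- \frac{1}{1549049}\right) + \frac{1812452}{727333} = - \frac{1445566168489}{1549049} + \frac{1812452}{727333} = - \frac{1051405170448651689}{1126674456317}$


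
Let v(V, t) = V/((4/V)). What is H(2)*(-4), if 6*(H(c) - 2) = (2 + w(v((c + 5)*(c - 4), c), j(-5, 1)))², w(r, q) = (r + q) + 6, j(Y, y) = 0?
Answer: -2174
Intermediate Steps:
v(V, t) = V²/4 (v(V, t) = V*(V/4) = V²/4)
w(r, q) = 6 + q + r (w(r, q) = (q + r) + 6 = 6 + q + r)
H(c) = 2 + (8 + (-4 + c)²*(5 + c)²/4)²/6 (H(c) = 2 + (2 + (6 + 0 + ((c + 5)*(c - 4))²/4))²/6 = 2 + (2 + (6 + 0 + ((5 + c)*(-4 + c))²/4))²/6 = 2 + (2 + (6 + 0 + ((-4 + c)*(5 + c))²/4))²/6 = 2 + (2 + (6 + 0 + ((-4 + c)²*(5 + c)²)/4))²/6 = 2 + (2 + (6 + 0 + (-4 + c)²*(5 + c)²/4))²/6 = 2 + (2 + (6 + (-4 + c)²*(5 + c)²/4))²/6 = 2 + (8 + (-4 + c)²*(5 + c)²/4)²/6)
H(2)*(-4) = (2 + (32 + (-20 + 2 + 2²)²)²/96)*(-4) = (2 + (32 + (-20 + 2 + 4)²)²/96)*(-4) = (2 + (32 + (-14)²)²/96)*(-4) = (2 + (32 + 196)²/96)*(-4) = (2 + (1/96)*228²)*(-4) = (2 + (1/96)*51984)*(-4) = (2 + 1083/2)*(-4) = (1087/2)*(-4) = -2174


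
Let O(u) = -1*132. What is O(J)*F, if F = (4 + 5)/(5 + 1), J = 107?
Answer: -198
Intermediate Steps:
O(u) = -132
F = 3/2 (F = 9/6 = 9*(⅙) = 3/2 ≈ 1.5000)
O(J)*F = -132*3/2 = -198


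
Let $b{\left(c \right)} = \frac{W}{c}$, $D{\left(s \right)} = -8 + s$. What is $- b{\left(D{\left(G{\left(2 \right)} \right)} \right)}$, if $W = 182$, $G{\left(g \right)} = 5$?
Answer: $\frac{182}{3} \approx 60.667$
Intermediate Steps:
$b{\left(c \right)} = \frac{182}{c}$
$- b{\left(D{\left(G{\left(2 \right)} \right)} \right)} = - \frac{182}{-8 + 5} = - \frac{182}{-3} = - \frac{182 \left(-1\right)}{3} = \left(-1\right) \left(- \frac{182}{3}\right) = \frac{182}{3}$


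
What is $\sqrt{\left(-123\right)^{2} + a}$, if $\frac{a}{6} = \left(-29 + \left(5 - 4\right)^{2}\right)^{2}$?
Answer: $\sqrt{19833} \approx 140.83$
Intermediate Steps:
$a = 4704$ ($a = 6 \left(-29 + \left(5 - 4\right)^{2}\right)^{2} = 6 \left(-29 + 1^{2}\right)^{2} = 6 \left(-29 + 1\right)^{2} = 6 \left(-28\right)^{2} = 6 \cdot 784 = 4704$)
$\sqrt{\left(-123\right)^{2} + a} = \sqrt{\left(-123\right)^{2} + 4704} = \sqrt{15129 + 4704} = \sqrt{19833}$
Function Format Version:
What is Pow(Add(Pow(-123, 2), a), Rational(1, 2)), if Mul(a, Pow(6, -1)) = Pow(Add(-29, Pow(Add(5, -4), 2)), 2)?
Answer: Pow(19833, Rational(1, 2)) ≈ 140.83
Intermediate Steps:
a = 4704 (a = Mul(6, Pow(Add(-29, Pow(Add(5, -4), 2)), 2)) = Mul(6, Pow(Add(-29, Pow(1, 2)), 2)) = Mul(6, Pow(Add(-29, 1), 2)) = Mul(6, Pow(-28, 2)) = Mul(6, 784) = 4704)
Pow(Add(Pow(-123, 2), a), Rational(1, 2)) = Pow(Add(Pow(-123, 2), 4704), Rational(1, 2)) = Pow(Add(15129, 4704), Rational(1, 2)) = Pow(19833, Rational(1, 2))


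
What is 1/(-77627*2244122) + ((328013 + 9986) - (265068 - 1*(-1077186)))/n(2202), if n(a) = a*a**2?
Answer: -87472854570979189/929996285955058834776 ≈ -9.4057e-5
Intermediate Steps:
n(a) = a**3
1/(-77627*2244122) + ((328013 + 9986) - (265068 - 1*(-1077186)))/n(2202) = 1/(-77627*2244122) + ((328013 + 9986) - (265068 - 1*(-1077186)))/(2202**3) = -1/77627*1/2244122 + (337999 - (265068 + 1077186))/10677066408 = -1/174204458494 + (337999 - 1*1342254)*(1/10677066408) = -1/174204458494 + (337999 - 1342254)*(1/10677066408) = -1/174204458494 - 1004255*1/10677066408 = -1/174204458494 - 1004255/10677066408 = -87472854570979189/929996285955058834776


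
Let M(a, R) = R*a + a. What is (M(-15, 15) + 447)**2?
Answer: 42849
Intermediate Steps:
M(a, R) = a + R*a
(M(-15, 15) + 447)**2 = (-15*(1 + 15) + 447)**2 = (-15*16 + 447)**2 = (-240 + 447)**2 = 207**2 = 42849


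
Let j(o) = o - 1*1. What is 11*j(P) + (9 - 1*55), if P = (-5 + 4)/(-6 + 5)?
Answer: -46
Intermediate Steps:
P = 1 (P = -1/(-1) = -1*(-1) = 1)
j(o) = -1 + o (j(o) = o - 1 = -1 + o)
11*j(P) + (9 - 1*55) = 11*(-1 + 1) + (9 - 1*55) = 11*0 + (9 - 55) = 0 - 46 = -46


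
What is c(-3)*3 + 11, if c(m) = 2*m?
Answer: -7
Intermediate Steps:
c(-3)*3 + 11 = (2*(-3))*3 + 11 = -6*3 + 11 = -18 + 11 = -7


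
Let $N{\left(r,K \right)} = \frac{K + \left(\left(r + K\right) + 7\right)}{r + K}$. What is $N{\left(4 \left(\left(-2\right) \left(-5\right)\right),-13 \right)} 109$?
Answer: $\frac{763}{9} \approx 84.778$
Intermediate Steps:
$N{\left(r,K \right)} = \frac{7 + r + 2 K}{K + r}$ ($N{\left(r,K \right)} = \frac{K + \left(\left(K + r\right) + 7\right)}{K + r} = \frac{K + \left(7 + K + r\right)}{K + r} = \frac{7 + r + 2 K}{K + r}$)
$N{\left(4 \left(\left(-2\right) \left(-5\right)\right),-13 \right)} 109 = \frac{7 + 4 \left(\left(-2\right) \left(-5\right)\right) + 2 \left(-13\right)}{-13 + 4 \left(\left(-2\right) \left(-5\right)\right)} 109 = \frac{7 + 4 \cdot 10 - 26}{-13 + 4 \cdot 10} \cdot 109 = \frac{7 + 40 - 26}{-13 + 40} \cdot 109 = \frac{1}{27} \cdot 21 \cdot 109 = \frac{7}{9} \cdot 109 = \frac{763}{9}$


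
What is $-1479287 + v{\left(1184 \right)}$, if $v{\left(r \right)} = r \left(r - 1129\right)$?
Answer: $-1414167$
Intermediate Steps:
$v{\left(r \right)} = r \left(-1129 + r\right)$
$-1479287 + v{\left(1184 \right)} = -1479287 + 1184 \left(-1129 + 1184\right) = -1479287 + 1184 \cdot 55 = -1479287 + 65120 = -1414167$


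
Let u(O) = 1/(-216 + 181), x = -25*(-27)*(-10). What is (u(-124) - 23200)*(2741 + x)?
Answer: 3255312009/35 ≈ 9.3009e+7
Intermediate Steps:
x = -6750 (x = 675*(-10) = -6750)
u(O) = -1/35 (u(O) = 1/(-35) = -1/35)
(u(-124) - 23200)*(2741 + x) = (-1/35 - 23200)*(2741 - 6750) = -812001/35*(-4009) = 3255312009/35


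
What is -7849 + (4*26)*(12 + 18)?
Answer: -4729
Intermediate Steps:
-7849 + (4*26)*(12 + 18) = -7849 + 104*30 = -7849 + 3120 = -4729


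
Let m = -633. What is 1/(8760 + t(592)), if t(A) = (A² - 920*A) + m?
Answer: -1/186049 ≈ -5.3749e-6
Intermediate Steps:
t(A) = -633 + A² - 920*A (t(A) = (A² - 920*A) - 633 = -633 + A² - 920*A)
1/(8760 + t(592)) = 1/(8760 + (-633 + 592² - 920*592)) = 1/(8760 + (-633 + 350464 - 544640)) = 1/(8760 - 194809) = 1/(-186049) = -1/186049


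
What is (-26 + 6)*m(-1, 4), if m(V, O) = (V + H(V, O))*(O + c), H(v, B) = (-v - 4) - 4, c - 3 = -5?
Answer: 320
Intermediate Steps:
c = -2 (c = 3 - 5 = -2)
H(v, B) = -8 - v (H(v, B) = (-4 - v) - 4 = -8 - v)
m(V, O) = 16 - 8*O (m(V, O) = (V + (-8 - V))*(O - 2) = -8*(-2 + O) = 16 - 8*O)
(-26 + 6)*m(-1, 4) = (-26 + 6)*(16 - 8*4) = -20*(16 - 32) = -20*(-16) = 320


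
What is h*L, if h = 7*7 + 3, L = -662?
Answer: -34424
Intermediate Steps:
h = 52 (h = 49 + 3 = 52)
h*L = 52*(-662) = -34424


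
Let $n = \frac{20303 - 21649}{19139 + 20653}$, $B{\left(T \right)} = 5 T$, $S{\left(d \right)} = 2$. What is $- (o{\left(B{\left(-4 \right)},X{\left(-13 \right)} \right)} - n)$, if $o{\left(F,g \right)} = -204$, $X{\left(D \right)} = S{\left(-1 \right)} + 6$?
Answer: $\frac{4058111}{19896} \approx 203.97$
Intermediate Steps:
$X{\left(D \right)} = 8$ ($X{\left(D \right)} = 2 + 6 = 8$)
$n = - \frac{673}{19896}$ ($n = - \frac{1346}{39792} = \left(-1346\right) \frac{1}{39792} = - \frac{673}{19896} \approx -0.033826$)
$- (o{\left(B{\left(-4 \right)},X{\left(-13 \right)} \right)} - n) = - (-204 - - \frac{673}{19896}) = - (-204 + \frac{673}{19896}) = \left(-1\right) \left(- \frac{4058111}{19896}\right) = \frac{4058111}{19896}$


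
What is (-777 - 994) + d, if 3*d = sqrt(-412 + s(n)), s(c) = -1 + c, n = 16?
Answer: -1771 + I*sqrt(397)/3 ≈ -1771.0 + 6.6416*I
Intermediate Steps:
d = I*sqrt(397)/3 (d = sqrt(-412 + (-1 + 16))/3 = sqrt(-412 + 15)/3 = sqrt(-397)/3 = (I*sqrt(397))/3 = I*sqrt(397)/3 ≈ 6.6416*I)
(-777 - 994) + d = (-777 - 994) + I*sqrt(397)/3 = -1771 + I*sqrt(397)/3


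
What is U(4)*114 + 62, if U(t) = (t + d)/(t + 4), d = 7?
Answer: 875/4 ≈ 218.75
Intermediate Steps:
U(t) = (7 + t)/(4 + t) (U(t) = (t + 7)/(t + 4) = (7 + t)/(4 + t))
U(4)*114 + 62 = ((7 + 4)/(4 + 4))*114 + 62 = (11/8)*114 + 62 = 627/4 + 62 = 875/4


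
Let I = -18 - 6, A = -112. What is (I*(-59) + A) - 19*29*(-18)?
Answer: 11222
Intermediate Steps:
I = -24
(I*(-59) + A) - 19*29*(-18) = (-24*(-59) - 112) - 19*29*(-18) = (1416 - 112) - 551*(-18) = 1304 - 1*(-9918) = 1304 + 9918 = 11222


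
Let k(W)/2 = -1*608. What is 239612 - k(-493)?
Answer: 240828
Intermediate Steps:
k(W) = -1216 (k(W) = 2*(-1*608) = 2*(-608) = -1216)
239612 - k(-493) = 239612 - 1*(-1216) = 239612 + 1216 = 240828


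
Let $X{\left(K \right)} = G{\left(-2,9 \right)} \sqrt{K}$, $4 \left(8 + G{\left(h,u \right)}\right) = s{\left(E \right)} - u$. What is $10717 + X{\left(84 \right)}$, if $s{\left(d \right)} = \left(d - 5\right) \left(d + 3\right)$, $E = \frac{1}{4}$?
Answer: $10717 - \frac{903 \sqrt{21}}{32} \approx 10588.0$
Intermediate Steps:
$E = \frac{1}{4} \approx 0.25$
$s{\left(d \right)} = \left(-5 + d\right) \left(3 + d\right)$
$G{\left(h,u \right)} = - \frac{759}{64} - \frac{u}{4}$ ($G{\left(h,u \right)} = -8 + \frac{\left(-15 + \left(\frac{1}{4}\right)^{2} - \frac{1}{2}\right) - u}{4} = -8 + \frac{\left(-15 + \frac{1}{16} - \frac{1}{2}\right) - u}{4} = -8 + \frac{- \frac{247}{16} - u}{4} = -8 - \left(\frac{247}{64} + \frac{u}{4}\right) = - \frac{759}{64} - \frac{u}{4}$)
$X{\left(K \right)} = - \frac{903 \sqrt{K}}{64}$ ($X{\left(K \right)} = \left(- \frac{759}{64} - \frac{9}{4}\right) \sqrt{K} = - \frac{903 \sqrt{K}}{64}$)
$10717 + X{\left(84 \right)} = 10717 - \frac{903 \sqrt{84}}{64} = 10717 - \frac{903 \cdot 2 \sqrt{21}}{64} = 10717 - \frac{903 \sqrt{21}}{32}$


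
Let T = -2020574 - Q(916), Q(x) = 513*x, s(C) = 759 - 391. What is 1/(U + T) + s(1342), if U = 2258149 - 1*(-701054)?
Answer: 172489329/468721 ≈ 368.00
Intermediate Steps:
s(C) = 368
U = 2959203 (U = 2258149 + 701054 = 2959203)
T = -2490482 (T = -2020574 - 513*916 = -2020574 - 1*469908 = -2020574 - 469908 = -2490482)
1/(U + T) + s(1342) = 1/(2959203 - 2490482) + 368 = 1/468721 + 368 = 172489329/468721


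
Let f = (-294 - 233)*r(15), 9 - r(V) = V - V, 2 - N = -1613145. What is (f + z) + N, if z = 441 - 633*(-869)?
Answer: 2158922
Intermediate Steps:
N = 1613147 (N = 2 - 1*(-1613145) = 2 + 1613145 = 1613147)
r(V) = 9 (r(V) = 9 - (V - V) = 9 - 1*0 = 9 + 0 = 9)
z = 550518 (z = 441 + 550077 = 550518)
f = -4743 (f = (-294 - 233)*9 = -527*9 = -4743)
(f + z) + N = (-4743 + 550518) + 1613147 = 545775 + 1613147 = 2158922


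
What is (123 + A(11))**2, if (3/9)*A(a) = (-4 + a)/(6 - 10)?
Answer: 221841/16 ≈ 13865.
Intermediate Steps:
A(a) = 3 - 3*a/4 (A(a) = 3*((-4 + a)/(6 - 10)) = 3*((-4 + a)/(-4)) = 3*((-4 + a)*(-1/4)) = 3*(1 - a/4) = 3 - 3*a/4)
(123 + A(11))**2 = (123 + (3 - 3/4*11))**2 = (123 + (3 - 33/4))**2 = (123 - 21/4)**2 = (471/4)**2 = 221841/16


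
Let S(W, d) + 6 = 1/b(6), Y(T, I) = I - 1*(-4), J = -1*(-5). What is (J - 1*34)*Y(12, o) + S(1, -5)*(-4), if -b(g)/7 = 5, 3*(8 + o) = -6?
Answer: 6934/35 ≈ 198.11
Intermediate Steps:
o = -10 (o = -8 + (1/3)*(-6) = -8 - 2 = -10)
b(g) = -35 (b(g) = -7*5 = -35)
J = 5
Y(T, I) = 4 + I (Y(T, I) = I + 4 = 4 + I)
S(W, d) = -211/35 (S(W, d) = -6 + 1/(-35) = -6 - 1/35 = -211/35)
(J - 1*34)*Y(12, o) + S(1, -5)*(-4) = (5 - 1*34)*(4 - 10) - 211/35*(-4) = (5 - 34)*(-6) + 844/35 = -29*(-6) + 844/35 = 174 + 844/35 = 6934/35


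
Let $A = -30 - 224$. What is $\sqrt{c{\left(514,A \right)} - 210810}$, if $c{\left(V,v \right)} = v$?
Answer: $2 i \sqrt{52766} \approx 459.42 i$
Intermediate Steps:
$A = -254$
$\sqrt{c{\left(514,A \right)} - 210810} = \sqrt{-254 - 210810} = \sqrt{-211064} = 2 i \sqrt{52766}$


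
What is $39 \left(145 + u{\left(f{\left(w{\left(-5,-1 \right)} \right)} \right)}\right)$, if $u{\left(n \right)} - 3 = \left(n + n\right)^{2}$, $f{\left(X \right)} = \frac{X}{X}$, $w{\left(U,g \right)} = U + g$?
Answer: $5928$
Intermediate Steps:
$f{\left(X \right)} = 1$
$u{\left(n \right)} = 3 + 4 n^{2}$ ($u{\left(n \right)} = 3 + \left(n + n\right)^{2} = 3 + \left(2 n\right)^{2} = 3 + 4 n^{2}$)
$39 \left(145 + u{\left(f{\left(w{\left(-5,-1 \right)} \right)} \right)}\right) = 39 \left(145 + \left(3 + 4 \cdot 1^{2}\right)\right) = 39 \left(145 + \left(3 + 4 \cdot 1\right)\right) = 39 \left(145 + \left(3 + 4\right)\right) = 39 \left(145 + 7\right) = 39 \cdot 152 = 5928$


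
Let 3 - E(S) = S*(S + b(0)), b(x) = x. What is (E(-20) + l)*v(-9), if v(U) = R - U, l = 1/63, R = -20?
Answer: 275110/63 ≈ 4366.8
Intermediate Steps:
l = 1/63 ≈ 0.015873
v(U) = -20 - U
E(S) = 3 - S² (E(S) = 3 - S*(S + 0) = 3 - S*S = 3 - S²)
(E(-20) + l)*v(-9) = ((3 - 1*(-20)²) + 1/63)*(-20 - 1*(-9)) = ((3 - 1*400) + 1/63)*(-20 + 9) = ((3 - 400) + 1/63)*(-11) = (-397 + 1/63)*(-11) = -25010/63*(-11) = 275110/63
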